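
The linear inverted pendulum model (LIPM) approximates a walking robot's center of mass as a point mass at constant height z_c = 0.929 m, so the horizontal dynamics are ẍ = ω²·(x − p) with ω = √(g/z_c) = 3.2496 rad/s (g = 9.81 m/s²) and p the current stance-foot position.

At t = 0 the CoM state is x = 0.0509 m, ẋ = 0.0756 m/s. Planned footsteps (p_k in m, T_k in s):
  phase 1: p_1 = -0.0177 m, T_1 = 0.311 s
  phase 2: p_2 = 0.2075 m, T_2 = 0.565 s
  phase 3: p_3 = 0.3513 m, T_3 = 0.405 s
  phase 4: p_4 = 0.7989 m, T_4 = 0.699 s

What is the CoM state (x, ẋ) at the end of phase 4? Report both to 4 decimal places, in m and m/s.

phase 1: p=-0.0177, T=0.311, ωT=1.010626, cosh=1.555655, sinh=1.191664; start (x,ẋ)=(0.050900, 0.075600) → end (x,ẋ)=(0.116741, 0.383256)
phase 2: p=0.2075, T=0.565, ωT=1.836024, cosh=3.215502, sinh=3.056051; start (x,ẋ)=(0.116741, 0.383256) → end (x,ẋ)=(0.276095, 0.331042)
phase 3: p=0.3513, T=0.405, ωT=1.316088, cosh=1.998494, sinh=1.730312; start (x,ẋ)=(0.276095, 0.331042) → end (x,ẋ)=(0.377272, 0.238718)
phase 4: p=0.7989, T=0.699, ωT=2.271470, cosh=4.898402, sinh=4.795242; start (x,ẋ)=(0.377272, 0.238718) → end (x,ẋ)=(-0.914143, -5.400735)

x = -0.9141, ẋ = -5.4007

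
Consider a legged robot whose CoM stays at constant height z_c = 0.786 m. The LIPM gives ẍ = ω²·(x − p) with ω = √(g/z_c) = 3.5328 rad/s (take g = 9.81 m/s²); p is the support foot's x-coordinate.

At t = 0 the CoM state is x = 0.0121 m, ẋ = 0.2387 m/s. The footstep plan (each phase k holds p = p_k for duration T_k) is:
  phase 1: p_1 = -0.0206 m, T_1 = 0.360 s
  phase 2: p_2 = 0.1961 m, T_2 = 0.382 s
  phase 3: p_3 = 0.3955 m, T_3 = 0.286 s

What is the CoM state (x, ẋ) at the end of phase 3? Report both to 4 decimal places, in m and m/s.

phase 1: p=-0.0206, T=0.360, ωT=1.271808, cosh=1.923810, sinh=1.643486; start (x,ẋ)=(0.012100, 0.238700) → end (x,ẋ)=(0.153354, 0.649073)
phase 2: p=0.1961, T=0.382, ωT=1.349530, cosh=2.057487, sinh=1.798125; start (x,ẋ)=(0.153354, 0.649073) → end (x,ẋ)=(0.438515, 1.063917)
phase 3: p=0.3955, T=0.286, ωT=1.010381, cosh=1.555364, sinh=1.191283; start (x,ẋ)=(0.438515, 1.063917) → end (x,ẋ)=(0.821164, 1.835811)

x = 0.8212, ẋ = 1.8358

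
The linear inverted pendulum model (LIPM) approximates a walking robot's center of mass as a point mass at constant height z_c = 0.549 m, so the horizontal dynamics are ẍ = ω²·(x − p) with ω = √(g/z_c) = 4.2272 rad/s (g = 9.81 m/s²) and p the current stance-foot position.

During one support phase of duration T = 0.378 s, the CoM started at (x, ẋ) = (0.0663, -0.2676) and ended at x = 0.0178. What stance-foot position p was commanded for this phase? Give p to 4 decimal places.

p = 0.0017

ωT = 4.2272·0.378 = 1.597882; cosh(ωT) = 2.572438, sinh(ωT) = 2.370113
x(T) = p + (x₀−p)·cosh(ωT) + (ẋ₀/ω)·sinh(ωT) ⇒ p·(1 − cosh) = x(T) − x₀·cosh − (ẋ₀/ω)·sinh
numerator   = 0.0178 − (0.0663)·2.572438 − (-0.2676/4.2272)·2.370113 = -0.002714
denominator = 1 − 2.572438 = -1.572438
p = -0.002714 / -1.572438 = 0.0017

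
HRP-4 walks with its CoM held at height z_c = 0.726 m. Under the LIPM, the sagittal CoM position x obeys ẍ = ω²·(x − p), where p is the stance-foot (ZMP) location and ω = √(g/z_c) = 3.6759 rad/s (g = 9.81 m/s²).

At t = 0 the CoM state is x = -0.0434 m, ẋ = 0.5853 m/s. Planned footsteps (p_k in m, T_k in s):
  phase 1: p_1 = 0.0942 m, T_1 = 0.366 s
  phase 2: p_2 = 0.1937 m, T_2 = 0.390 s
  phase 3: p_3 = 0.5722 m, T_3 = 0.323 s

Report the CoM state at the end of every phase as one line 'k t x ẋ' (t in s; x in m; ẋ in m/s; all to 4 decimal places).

1 0.3660 0.0971 0.2947
2 0.7560 0.1381 -0.0494
3 1.0790 -0.2255 -2.4607

phase 1: p=0.0942, T=0.366, ωT=1.345379, cosh=2.050042, sinh=1.789601; start (x,ẋ)=(-0.043400, 0.585300) → end (x,ẋ)=(0.097066, 0.294702)
phase 2: p=0.1937, T=0.390, ωT=1.433601, cosh=2.216111, sinh=1.977663; start (x,ẋ)=(0.097066, 0.294702) → end (x,ẋ)=(0.138100, -0.049407)
phase 3: p=0.5722, T=0.323, ωT=1.187316, cosh=1.791654, sinh=1.486615; start (x,ẋ)=(0.138100, -0.049407) → end (x,ẋ)=(-0.225538, -2.460724)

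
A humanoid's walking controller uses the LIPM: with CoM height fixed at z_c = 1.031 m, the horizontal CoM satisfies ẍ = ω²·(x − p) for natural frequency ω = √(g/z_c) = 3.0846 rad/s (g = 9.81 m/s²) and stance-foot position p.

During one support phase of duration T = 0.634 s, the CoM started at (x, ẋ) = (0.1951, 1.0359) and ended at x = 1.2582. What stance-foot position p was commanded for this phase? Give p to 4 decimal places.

ωT = 3.0846·0.634 = 1.955636; cosh(ωT) = 3.604945, sinh(ωT) = 3.463471
x(T) = p + (x₀−p)·cosh(ωT) + (ẋ₀/ω)·sinh(ωT) ⇒ p·(1 − cosh) = x(T) − x₀·cosh − (ẋ₀/ω)·sinh
numerator   = 1.2582 − (0.1951)·3.604945 − (1.0359/3.0846)·3.463471 = -0.608261
denominator = 1 − 3.604945 = -2.604945
p = -0.608261 / -2.604945 = 0.2335

p = 0.2335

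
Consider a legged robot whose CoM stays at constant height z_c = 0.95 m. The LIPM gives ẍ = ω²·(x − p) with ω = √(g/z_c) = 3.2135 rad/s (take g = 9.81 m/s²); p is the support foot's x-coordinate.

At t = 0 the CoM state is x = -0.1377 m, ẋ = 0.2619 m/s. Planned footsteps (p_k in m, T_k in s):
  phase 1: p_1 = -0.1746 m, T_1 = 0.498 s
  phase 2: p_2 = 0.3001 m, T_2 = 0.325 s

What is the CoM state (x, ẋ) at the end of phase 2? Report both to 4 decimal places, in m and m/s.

x = 0.3740, ẋ = 0.7845

phase 1: p=-0.1746, T=0.498, ωT=1.600323, cosh=2.578232, sinh=2.376401; start (x,ẋ)=(-0.137700, 0.261900) → end (x,ẋ)=(0.114213, 0.957028)
phase 2: p=0.3001, T=0.325, ωT=1.044388, cosh=1.596782, sinh=1.244875; start (x,ẋ)=(0.114213, 0.957028) → end (x,ẋ)=(0.374022, 0.784543)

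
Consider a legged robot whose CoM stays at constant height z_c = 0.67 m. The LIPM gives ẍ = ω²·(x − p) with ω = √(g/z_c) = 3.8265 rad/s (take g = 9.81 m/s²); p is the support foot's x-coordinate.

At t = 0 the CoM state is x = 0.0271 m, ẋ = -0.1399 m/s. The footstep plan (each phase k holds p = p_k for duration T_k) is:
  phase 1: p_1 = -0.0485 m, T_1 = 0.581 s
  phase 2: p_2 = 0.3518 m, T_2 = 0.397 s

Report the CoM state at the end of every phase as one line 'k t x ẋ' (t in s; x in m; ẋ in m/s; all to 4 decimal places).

phase 1: p=-0.0485, T=0.581, ωT=2.223196, cosh=4.672536, sinh=4.564273; start (x,ẋ)=(0.027100, -0.139900) → end (x,ẋ)=(0.137870, 0.666681)
phase 2: p=0.3518, T=0.397, ωT=1.519121, cosh=2.393555, sinh=2.174651; start (x,ẋ)=(0.137870, 0.666681) → end (x,ẋ)=(0.218631, -0.184438)

1 0.5810 0.1379 0.6667
2 0.9780 0.2186 -0.1844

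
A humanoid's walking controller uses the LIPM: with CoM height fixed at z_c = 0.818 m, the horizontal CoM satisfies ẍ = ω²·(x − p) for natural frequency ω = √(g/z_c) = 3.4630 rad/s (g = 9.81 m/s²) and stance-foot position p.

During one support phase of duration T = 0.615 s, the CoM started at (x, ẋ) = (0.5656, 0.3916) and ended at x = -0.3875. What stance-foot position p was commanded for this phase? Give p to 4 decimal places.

ωT = 3.4630·0.615 = 2.129745; cosh(ωT) = 4.265794, sinh(ωT) = 4.146927
x(T) = p + (x₀−p)·cosh(ωT) + (ẋ₀/ω)·sinh(ωT) ⇒ p·(1 − cosh) = x(T) − x₀·cosh − (ẋ₀/ω)·sinh
numerator   = -0.3875 − (0.5656)·4.265794 − (0.3916/3.4630)·4.146927 = -3.269173
denominator = 1 − 4.265794 = -3.265794
p = -3.269173 / -3.265794 = 1.0010

p = 1.0010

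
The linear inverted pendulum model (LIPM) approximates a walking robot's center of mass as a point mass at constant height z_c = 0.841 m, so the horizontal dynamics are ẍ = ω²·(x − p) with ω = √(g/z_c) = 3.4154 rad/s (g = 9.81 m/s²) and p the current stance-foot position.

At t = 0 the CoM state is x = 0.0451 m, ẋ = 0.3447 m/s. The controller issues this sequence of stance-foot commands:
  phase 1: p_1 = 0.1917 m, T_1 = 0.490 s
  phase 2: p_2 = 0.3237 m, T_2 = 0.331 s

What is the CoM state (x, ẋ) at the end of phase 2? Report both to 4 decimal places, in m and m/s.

phase 1: p=0.1917, T=0.490, ωT=1.673546, cosh=2.759309, sinh=2.571729; start (x,ẋ)=(0.045100, 0.344700) → end (x,ẋ)=(0.046738, -0.336525)
phase 2: p=0.3237, T=0.331, ωT=1.130497, cosh=1.710035, sinh=1.387162; start (x,ẋ)=(0.046738, -0.336525) → end (x,ẋ)=(-0.286595, -1.887637)

x = -0.2866, ẋ = -1.8876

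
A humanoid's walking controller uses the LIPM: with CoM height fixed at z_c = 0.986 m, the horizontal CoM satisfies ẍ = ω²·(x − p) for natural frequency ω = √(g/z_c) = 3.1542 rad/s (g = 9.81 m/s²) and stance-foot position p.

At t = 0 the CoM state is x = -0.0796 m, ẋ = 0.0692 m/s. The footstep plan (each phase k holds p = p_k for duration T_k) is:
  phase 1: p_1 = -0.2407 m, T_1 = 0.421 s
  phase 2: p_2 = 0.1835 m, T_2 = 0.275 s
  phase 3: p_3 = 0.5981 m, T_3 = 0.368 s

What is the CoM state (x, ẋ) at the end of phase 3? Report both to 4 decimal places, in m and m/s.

x = 0.8584, ẋ = 1.3914

phase 1: p=-0.2407, T=0.421, ωT=1.327918, cosh=2.019104, sinh=1.754076; start (x,ẋ)=(-0.079600, 0.069200) → end (x,ẋ)=(0.123060, 1.031041)
phase 2: p=0.1835, T=0.275, ωT=0.867405, cosh=1.400382, sinh=0.980342; start (x,ẋ)=(0.123060, 1.031041) → end (x,ẋ)=(0.419315, 1.256961)
phase 3: p=0.5981, T=0.368, ωT=1.160746, cosh=1.752783, sinh=1.439530; start (x,ẋ)=(0.419315, 1.256961) → end (x,ẋ)=(0.858386, 1.391391)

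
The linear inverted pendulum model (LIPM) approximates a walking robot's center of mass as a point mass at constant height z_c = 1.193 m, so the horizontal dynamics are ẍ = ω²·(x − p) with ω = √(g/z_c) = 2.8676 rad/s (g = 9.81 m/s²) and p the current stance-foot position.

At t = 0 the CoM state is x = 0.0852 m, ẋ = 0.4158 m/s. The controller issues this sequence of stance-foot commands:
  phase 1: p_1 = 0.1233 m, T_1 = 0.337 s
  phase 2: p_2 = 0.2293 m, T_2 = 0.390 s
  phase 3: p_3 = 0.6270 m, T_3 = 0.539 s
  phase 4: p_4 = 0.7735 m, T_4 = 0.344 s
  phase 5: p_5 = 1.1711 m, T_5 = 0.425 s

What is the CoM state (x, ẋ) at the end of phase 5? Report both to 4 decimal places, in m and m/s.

phase 1: p=0.1233, T=0.337, ωT=0.966381, cosh=1.504436, sinh=1.123979; start (x,ẋ)=(0.085200, 0.415800) → end (x,ẋ)=(0.228957, 0.502744)
phase 2: p=0.2293, T=0.390, ωT=1.118364, cosh=1.693329, sinh=1.366515; start (x,ẋ)=(0.228957, 0.502744) → end (x,ẋ)=(0.468295, 0.849967)
phase 3: p=0.6270, T=0.539, ωT=1.545636, cosh=2.452066, sinh=2.238890; start (x,ẋ)=(0.468295, 0.849967) → end (x,ẋ)=(0.901460, 1.065251)
phase 4: p=0.7735, T=0.344, ωT=0.986454, cosh=1.527303, sinh=1.154406; start (x,ẋ)=(0.901460, 1.065251) → end (x,ẋ)=(1.397771, 2.050557)
phase 5: p=1.1711, T=0.425, ωT=1.218730, cosh=1.839247, sinh=1.543642; start (x,ẋ)=(1.397771, 2.050557) → end (x,ẋ)=(2.691827, 4.774849)

x = 2.6918, ẋ = 4.7748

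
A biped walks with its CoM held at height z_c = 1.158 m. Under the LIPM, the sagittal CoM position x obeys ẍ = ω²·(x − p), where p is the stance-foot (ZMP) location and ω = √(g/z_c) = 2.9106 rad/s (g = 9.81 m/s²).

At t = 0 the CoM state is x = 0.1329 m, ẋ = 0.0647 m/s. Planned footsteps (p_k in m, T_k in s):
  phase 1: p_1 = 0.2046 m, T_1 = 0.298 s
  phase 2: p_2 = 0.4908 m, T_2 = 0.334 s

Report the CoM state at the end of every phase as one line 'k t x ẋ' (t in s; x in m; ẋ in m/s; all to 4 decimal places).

phase 1: p=0.2046, T=0.298, ωT=0.867359, cosh=1.400337, sinh=0.980278; start (x,ẋ)=(0.132900, 0.064700) → end (x,ẋ)=(0.125987, -0.113972)
phase 2: p=0.4908, T=0.334, ωT=0.972140, cosh=1.510935, sinh=1.132662; start (x,ẋ)=(0.125987, -0.113972) → end (x,ẋ)=(-0.104762, -1.374895)

1 0.2980 0.1260 -0.1140
2 0.6320 -0.1048 -1.3749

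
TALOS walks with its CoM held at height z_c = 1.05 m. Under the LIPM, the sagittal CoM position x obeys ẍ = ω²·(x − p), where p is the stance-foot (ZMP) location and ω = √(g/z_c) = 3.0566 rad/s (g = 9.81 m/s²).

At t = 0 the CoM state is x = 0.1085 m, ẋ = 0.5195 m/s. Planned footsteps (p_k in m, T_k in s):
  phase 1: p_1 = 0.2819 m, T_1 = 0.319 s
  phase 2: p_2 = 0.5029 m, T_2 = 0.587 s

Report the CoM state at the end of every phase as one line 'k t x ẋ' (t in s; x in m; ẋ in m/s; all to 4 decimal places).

phase 1: p=0.2819, T=0.319, ωT=0.975055, cosh=1.514243, sinh=1.137071; start (x,ẋ)=(0.108500, 0.519500) → end (x,ẋ)=(0.212587, 0.183985)
phase 2: p=0.5029, T=0.587, ωT=1.794224, cosh=3.090532, sinh=2.924275; start (x,ẋ)=(0.212587, 0.183985) → end (x,ẋ)=(-0.218301, -2.026305)

1 0.3190 0.2126 0.1840
2 0.9060 -0.2183 -2.0263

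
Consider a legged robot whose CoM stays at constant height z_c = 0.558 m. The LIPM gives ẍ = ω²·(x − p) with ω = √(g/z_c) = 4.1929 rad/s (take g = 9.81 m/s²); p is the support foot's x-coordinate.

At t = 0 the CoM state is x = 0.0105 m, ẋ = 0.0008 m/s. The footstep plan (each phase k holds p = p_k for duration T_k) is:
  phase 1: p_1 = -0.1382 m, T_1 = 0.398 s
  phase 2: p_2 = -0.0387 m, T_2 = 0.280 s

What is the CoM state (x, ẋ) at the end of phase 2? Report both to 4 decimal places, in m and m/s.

phase 1: p=-0.1382, T=0.398, ωT=1.668774, cosh=2.747069, sinh=2.558591; start (x,ẋ)=(0.010500, 0.000800) → end (x,ẋ)=(0.270777, 1.597439)
phase 2: p=-0.0387, T=0.280, ωT=1.174012, cosh=1.772035, sinh=1.462910; start (x,ẋ)=(0.270777, 1.597439) → end (x,ẋ)=(1.067054, 4.729001)

x = 1.0671, ẋ = 4.7290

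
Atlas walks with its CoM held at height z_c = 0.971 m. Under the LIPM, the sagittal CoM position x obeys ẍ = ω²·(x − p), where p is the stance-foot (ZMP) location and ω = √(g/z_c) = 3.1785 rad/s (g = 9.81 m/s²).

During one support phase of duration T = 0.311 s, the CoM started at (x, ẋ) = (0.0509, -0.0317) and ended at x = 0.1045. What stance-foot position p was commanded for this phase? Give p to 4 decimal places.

p = -0.0721

ωT = 3.1785·0.311 = 0.988514; cosh(ωT) = 1.529683, sinh(ωT) = 1.157554
x(T) = p + (x₀−p)·cosh(ωT) + (ẋ₀/ω)·sinh(ωT) ⇒ p·(1 − cosh) = x(T) − x₀·cosh − (ẋ₀/ω)·sinh
numerator   = 0.1045 − (0.0509)·1.529683 − (-0.0317/3.1785)·1.157554 = 0.038184
denominator = 1 − 1.529683 = -0.529683
p = 0.038184 / -0.529683 = -0.0721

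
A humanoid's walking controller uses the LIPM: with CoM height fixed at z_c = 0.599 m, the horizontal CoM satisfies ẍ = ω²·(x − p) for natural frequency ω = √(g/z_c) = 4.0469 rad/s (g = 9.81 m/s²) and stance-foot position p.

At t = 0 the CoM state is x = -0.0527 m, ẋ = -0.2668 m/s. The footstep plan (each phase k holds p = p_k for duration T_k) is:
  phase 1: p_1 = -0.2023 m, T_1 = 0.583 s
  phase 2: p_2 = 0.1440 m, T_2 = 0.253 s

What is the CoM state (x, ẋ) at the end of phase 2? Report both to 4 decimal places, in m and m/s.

phase 1: p=-0.2023, T=0.583, ωT=2.359343, cosh=5.339237, sinh=5.244755; start (x,ẋ)=(-0.052700, -0.266800) → end (x,ẋ)=(0.250679, 1.750751)
phase 2: p=0.1440, T=0.253, ωT=1.023866, cosh=1.571570, sinh=1.212366; start (x,ẋ)=(0.250679, 1.750751) → end (x,ẋ)=(0.836142, 3.274829)

x = 0.8361, ẋ = 3.2748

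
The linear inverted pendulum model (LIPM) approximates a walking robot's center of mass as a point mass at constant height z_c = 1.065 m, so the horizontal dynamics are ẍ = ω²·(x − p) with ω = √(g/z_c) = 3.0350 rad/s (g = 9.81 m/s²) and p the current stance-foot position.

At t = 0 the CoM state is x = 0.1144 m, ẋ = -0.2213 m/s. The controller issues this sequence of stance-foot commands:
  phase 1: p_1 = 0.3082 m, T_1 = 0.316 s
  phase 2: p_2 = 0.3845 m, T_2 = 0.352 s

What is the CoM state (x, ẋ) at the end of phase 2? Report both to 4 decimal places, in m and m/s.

x = -0.7603, ẋ = -3.3467

phase 1: p=0.3082, T=0.316, ωT=0.959060, cosh=1.496248, sinh=1.112995; start (x,ẋ)=(0.114400, -0.221300) → end (x,ẋ)=(-0.062928, -0.985764)
phase 2: p=0.3845, T=0.352, ωT=1.068320, cosh=1.627036, sinh=1.283450; start (x,ẋ)=(-0.062928, -0.985764) → end (x,ẋ)=(-0.760344, -3.346727)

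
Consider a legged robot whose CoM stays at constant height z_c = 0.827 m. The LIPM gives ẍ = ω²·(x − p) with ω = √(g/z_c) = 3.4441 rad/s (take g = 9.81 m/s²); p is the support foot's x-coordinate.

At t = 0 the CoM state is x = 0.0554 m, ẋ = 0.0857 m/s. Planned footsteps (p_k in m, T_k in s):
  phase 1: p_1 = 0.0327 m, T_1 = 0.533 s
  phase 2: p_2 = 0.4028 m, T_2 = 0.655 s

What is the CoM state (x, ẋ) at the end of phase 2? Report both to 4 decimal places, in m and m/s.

phase 1: p=0.0327, T=0.533, ωT=1.835705, cosh=3.214528, sinh=3.055027; start (x,ẋ)=(0.055400, 0.085700) → end (x,ẋ)=(0.181688, 0.514330)
phase 2: p=0.4028, T=0.655, ωT=2.255886, cosh=4.824261, sinh=4.719480; start (x,ẋ)=(0.181688, 0.514330) → end (x,ẋ)=(0.040891, -1.112764)

x = 0.0409, ẋ = -1.1128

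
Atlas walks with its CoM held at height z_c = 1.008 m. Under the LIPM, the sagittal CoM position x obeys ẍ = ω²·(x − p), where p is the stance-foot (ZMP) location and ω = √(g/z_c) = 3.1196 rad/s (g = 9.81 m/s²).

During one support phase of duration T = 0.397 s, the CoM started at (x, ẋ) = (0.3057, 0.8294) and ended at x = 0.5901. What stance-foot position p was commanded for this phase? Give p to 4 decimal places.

ωT = 3.1196·0.397 = 1.238481; cosh(ωT) = 1.870097, sinh(ωT) = 1.580272
x(T) = p + (x₀−p)·cosh(ωT) + (ẋ₀/ω)·sinh(ωT) ⇒ p·(1 − cosh) = x(T) − x₀·cosh − (ẋ₀/ω)·sinh
numerator   = 0.5901 − (0.3057)·1.870097 − (0.8294/3.1196)·1.580272 = -0.401731
denominator = 1 − 1.870097 = -0.870097
p = -0.401731 / -0.870097 = 0.4617

p = 0.4617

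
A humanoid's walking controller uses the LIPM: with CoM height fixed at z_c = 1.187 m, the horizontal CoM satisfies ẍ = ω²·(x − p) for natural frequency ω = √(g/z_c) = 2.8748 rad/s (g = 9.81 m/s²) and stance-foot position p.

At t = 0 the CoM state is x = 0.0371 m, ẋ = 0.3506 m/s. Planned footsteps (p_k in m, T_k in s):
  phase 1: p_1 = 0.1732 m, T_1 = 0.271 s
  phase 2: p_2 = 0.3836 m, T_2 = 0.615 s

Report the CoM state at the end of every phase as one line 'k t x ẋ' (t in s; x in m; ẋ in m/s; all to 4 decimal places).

1 0.2710 0.0986 0.1259
2 0.8860 -0.3511 -1.9509

phase 1: p=0.1732, T=0.271, ωT=0.779071, cosh=1.319139, sinh=0.860307; start (x,ẋ)=(0.037100, 0.350600) → end (x,ẋ)=(0.098585, 0.125886)
phase 2: p=0.3836, T=0.615, ωT=1.768002, cosh=3.014904, sinh=2.844231; start (x,ẋ)=(0.098585, 0.125886) → end (x,ẋ)=(-0.351145, -1.950917)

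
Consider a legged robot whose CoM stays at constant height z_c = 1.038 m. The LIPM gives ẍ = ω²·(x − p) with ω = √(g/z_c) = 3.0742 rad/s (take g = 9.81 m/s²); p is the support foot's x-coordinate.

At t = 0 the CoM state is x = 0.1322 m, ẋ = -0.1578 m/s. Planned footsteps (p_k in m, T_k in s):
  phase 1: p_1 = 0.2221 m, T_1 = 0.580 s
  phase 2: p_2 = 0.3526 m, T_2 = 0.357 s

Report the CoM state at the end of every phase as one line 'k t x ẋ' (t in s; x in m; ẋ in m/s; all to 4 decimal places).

1 0.5800 -0.2012 -1.2812
2 0.9370 -1.1244 -4.4001

phase 1: p=0.2221, T=0.580, ωT=1.783036, cosh=3.058007, sinh=2.889880; start (x,ẋ)=(0.132200, -0.157800) → end (x,ẋ)=(-0.201154, -1.281231)
phase 2: p=0.3526, T=0.357, ωT=1.097489, cosh=1.665171, sinh=1.331463; start (x,ẋ)=(-0.201154, -1.281231) → end (x,ẋ)=(-1.124407, -4.400083)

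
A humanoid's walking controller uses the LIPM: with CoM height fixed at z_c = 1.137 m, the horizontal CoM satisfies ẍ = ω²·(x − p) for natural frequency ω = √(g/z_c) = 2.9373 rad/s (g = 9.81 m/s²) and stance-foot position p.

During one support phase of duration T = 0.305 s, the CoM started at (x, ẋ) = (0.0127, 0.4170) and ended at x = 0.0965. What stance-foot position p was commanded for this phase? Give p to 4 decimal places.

ωT = 2.9373·0.305 = 0.895876; cosh(ωT) = 1.428866, sinh(ωT) = 1.020616
x(T) = p + (x₀−p)·cosh(ωT) + (ẋ₀/ω)·sinh(ωT) ⇒ p·(1 − cosh) = x(T) − x₀·cosh − (ẋ₀/ω)·sinh
numerator   = 0.0965 − (0.0127)·1.428866 − (0.4170/2.9373)·1.020616 = -0.066541
denominator = 1 − 1.428866 = -0.428866
p = -0.066541 / -0.428866 = 0.1552

p = 0.1552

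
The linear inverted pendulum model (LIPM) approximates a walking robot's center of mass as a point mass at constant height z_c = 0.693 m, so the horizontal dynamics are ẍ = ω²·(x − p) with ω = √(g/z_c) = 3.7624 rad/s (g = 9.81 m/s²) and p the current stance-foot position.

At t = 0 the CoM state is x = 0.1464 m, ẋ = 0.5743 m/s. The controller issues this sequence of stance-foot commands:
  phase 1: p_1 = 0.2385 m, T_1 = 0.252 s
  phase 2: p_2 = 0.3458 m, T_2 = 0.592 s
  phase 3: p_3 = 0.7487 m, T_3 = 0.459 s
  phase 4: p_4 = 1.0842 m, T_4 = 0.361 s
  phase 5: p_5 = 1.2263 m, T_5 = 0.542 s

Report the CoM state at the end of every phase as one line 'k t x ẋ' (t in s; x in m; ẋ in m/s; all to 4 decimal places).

1 0.2520 0.2692 0.4723
2 0.8440 0.5619 0.8951
3 1.3030 0.8547 0.6829
4 1.6640 0.9380 -0.1524
5 2.2060 -0.0532 -4.6925

phase 1: p=0.2385, T=0.252, ωT=0.948125, cosh=1.484166, sinh=1.096699; start (x,ẋ)=(0.146400, 0.574300) → end (x,ẋ)=(0.269211, 0.472332)
phase 2: p=0.3458, T=0.592, ωT=2.227341, cosh=4.691492, sinh=4.583677; start (x,ẋ)=(0.269211, 0.472332) → end (x,ẋ)=(0.561916, 0.895108)
phase 3: p=0.7487, T=0.459, ωT=1.726942, cosh=2.900628, sinh=2.722801; start (x,ẋ)=(0.561916, 0.895108) → end (x,ẋ)=(0.854688, 0.682912)
phase 4: p=1.0842, T=0.361, ωT=1.358226, cosh=2.073203, sinh=1.816086; start (x,ẋ)=(0.854688, 0.682912) → end (x,ẋ)=(0.938011, -0.152408)
phase 5: p=1.2263, T=0.542, ωT=2.039221, cosh=3.907375, sinh=3.777244; start (x,ẋ)=(0.938011, -0.152408) → end (x,ẋ)=(-0.053162, -4.692534)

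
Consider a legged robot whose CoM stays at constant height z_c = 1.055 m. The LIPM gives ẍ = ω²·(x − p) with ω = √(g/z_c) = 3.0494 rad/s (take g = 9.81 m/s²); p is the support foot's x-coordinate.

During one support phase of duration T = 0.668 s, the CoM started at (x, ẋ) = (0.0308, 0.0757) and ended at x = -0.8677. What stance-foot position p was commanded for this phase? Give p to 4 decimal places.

ωT = 3.0494·0.668 = 2.036999; cosh(ωT) = 3.898993, sinh(ωT) = 3.768573
x(T) = p + (x₀−p)·cosh(ωT) + (ẋ₀/ω)·sinh(ωT) ⇒ p·(1 − cosh) = x(T) − x₀·cosh − (ẋ₀/ω)·sinh
numerator   = -0.8677 − (0.0308)·3.898993 − (0.0757/3.0494)·3.768573 = -1.081342
denominator = 1 − 3.898993 = -2.898993
p = -1.081342 / -2.898993 = 0.3730

p = 0.3730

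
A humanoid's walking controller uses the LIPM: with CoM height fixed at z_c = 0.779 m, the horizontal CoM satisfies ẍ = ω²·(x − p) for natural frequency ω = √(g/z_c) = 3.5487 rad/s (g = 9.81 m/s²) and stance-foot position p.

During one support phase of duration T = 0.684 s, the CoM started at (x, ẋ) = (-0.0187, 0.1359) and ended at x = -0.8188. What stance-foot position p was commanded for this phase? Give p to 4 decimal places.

p = 0.1969

ωT = 3.5487·0.684 = 2.427311; cosh(ωT) = 5.708325, sinh(ωT) = 5.620051
x(T) = p + (x₀−p)·cosh(ωT) + (ẋ₀/ω)·sinh(ωT) ⇒ p·(1 − cosh) = x(T) − x₀·cosh − (ẋ₀/ω)·sinh
numerator   = -0.8188 − (-0.0187)·5.708325 − (0.1359/3.5487)·5.620051 = -0.927278
denominator = 1 − 5.708325 = -4.708325
p = -0.927278 / -4.708325 = 0.1969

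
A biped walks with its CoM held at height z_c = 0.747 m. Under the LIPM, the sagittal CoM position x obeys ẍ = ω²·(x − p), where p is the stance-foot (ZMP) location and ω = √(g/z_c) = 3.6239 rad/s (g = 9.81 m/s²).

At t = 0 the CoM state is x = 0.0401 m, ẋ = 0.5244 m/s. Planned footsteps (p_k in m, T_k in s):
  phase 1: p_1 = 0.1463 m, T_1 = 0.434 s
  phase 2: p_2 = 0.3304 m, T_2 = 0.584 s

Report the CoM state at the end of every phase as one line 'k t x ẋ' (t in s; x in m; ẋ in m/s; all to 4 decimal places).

1 0.4340 0.2131 0.4306
2 1.0180 0.3224 0.0741

phase 1: p=0.1463, T=0.434, ωT=1.572773, cosh=2.513731, sinh=2.306262; start (x,ẋ)=(0.040100, 0.524400) → end (x,ẋ)=(0.213072, 0.430617)
phase 2: p=0.3304, T=0.584, ωT=2.116358, cosh=4.210658, sinh=4.090189; start (x,ẋ)=(0.213072, 0.430617) → end (x,ẋ)=(0.322395, 0.074089)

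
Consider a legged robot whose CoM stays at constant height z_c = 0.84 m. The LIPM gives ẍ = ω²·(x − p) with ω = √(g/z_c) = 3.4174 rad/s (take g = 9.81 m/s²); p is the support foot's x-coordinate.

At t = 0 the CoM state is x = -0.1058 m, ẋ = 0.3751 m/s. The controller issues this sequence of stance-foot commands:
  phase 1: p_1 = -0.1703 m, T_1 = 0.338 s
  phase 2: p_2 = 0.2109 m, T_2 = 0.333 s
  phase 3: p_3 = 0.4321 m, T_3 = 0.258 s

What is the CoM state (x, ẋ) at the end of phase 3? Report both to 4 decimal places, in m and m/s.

x = 0.7409, ẋ = 1.5476

phase 1: p=-0.1703, T=0.338, ωT=1.155081, cosh=1.744657, sinh=1.429625; start (x,ẋ)=(-0.105800, 0.375100) → end (x,ẋ)=(0.099149, 0.969542)
phase 2: p=0.2109, T=0.333, ωT=1.137994, cosh=1.720482, sinh=1.400021; start (x,ẋ)=(0.099149, 0.969542) → end (x,ẋ)=(0.415830, 1.133412)
phase 3: p=0.4321, T=0.258, ωT=0.881689, cosh=1.414529, sinh=1.000446; start (x,ẋ)=(0.415830, 1.133412) → end (x,ẋ)=(0.740893, 1.547618)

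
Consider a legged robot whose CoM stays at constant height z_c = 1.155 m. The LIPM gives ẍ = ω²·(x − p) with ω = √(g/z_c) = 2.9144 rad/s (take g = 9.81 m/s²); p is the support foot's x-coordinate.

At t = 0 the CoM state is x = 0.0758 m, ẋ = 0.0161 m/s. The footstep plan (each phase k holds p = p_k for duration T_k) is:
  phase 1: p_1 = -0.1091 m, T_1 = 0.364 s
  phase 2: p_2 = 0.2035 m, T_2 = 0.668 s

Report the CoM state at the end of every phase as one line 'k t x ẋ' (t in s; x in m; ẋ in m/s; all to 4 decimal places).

phase 1: p=-0.1091, T=0.364, ωT=1.060842, cosh=1.617483, sinh=1.271318; start (x,ẋ)=(0.075800, 0.016100) → end (x,ẋ)=(0.196996, 0.711120)
phase 2: p=0.2035, T=0.668, ωT=1.946819, cosh=3.574547, sinh=3.431819; start (x,ẋ)=(0.196996, 0.711120) → end (x,ẋ)=(1.017622, 2.476878)

1 0.3640 0.1970 0.7111
2 1.0320 1.0176 2.4769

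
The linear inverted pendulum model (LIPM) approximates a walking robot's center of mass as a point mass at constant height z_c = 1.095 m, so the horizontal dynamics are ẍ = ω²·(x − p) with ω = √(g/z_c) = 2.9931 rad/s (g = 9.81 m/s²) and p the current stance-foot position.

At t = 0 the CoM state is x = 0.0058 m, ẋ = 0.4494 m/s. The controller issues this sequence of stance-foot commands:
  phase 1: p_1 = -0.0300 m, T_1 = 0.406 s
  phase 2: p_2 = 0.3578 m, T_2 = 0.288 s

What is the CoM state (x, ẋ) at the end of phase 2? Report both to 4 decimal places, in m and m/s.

phase 1: p=-0.0300, T=0.406, ωT=1.215199, cosh=1.833807, sinh=1.537156; start (x,ẋ)=(0.005800, 0.449400) → end (x,ẋ)=(0.266447, 0.988824)
phase 2: p=0.3578, T=0.288, ωT=0.862013, cosh=1.395117, sinh=0.972805; start (x,ẋ)=(0.266447, 0.988824) → end (x,ẋ)=(0.551736, 1.113532)

x = 0.5517, ẋ = 1.1135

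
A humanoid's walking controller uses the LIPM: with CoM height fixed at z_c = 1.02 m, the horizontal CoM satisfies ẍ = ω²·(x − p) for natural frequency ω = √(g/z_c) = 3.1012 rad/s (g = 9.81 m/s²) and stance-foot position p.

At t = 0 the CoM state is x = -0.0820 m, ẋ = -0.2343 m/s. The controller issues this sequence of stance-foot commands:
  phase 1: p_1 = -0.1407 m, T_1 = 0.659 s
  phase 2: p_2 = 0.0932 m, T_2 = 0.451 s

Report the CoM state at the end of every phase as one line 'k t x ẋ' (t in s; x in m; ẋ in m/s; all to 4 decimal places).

1 0.6590 -0.1970 -0.2287
2 1.1100 -0.6705 -2.2027

phase 1: p=-0.1407, T=0.659, ωT=2.043691, cosh=3.924298, sinh=3.794748; start (x,ẋ)=(-0.082000, -0.234300) → end (x,ẋ)=(-0.197042, -0.228665)
phase 2: p=0.0932, T=0.451, ωT=1.398641, cosh=2.148313, sinh=1.901381; start (x,ẋ)=(-0.197042, -0.228665) → end (x,ẋ)=(-0.670528, -2.202676)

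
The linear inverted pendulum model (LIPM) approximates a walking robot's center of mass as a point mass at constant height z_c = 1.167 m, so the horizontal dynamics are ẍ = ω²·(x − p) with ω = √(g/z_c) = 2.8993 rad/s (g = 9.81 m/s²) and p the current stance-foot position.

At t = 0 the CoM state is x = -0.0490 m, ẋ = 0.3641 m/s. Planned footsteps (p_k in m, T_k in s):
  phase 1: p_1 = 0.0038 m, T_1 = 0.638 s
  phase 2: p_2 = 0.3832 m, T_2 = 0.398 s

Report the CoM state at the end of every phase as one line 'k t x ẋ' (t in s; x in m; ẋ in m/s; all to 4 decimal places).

phase 1: p=0.0038, T=0.638, ωT=1.849753, cosh=3.257764, sinh=3.100488; start (x,ẋ)=(-0.049000, 0.364100) → end (x,ẋ)=(0.221156, 0.711520)
phase 2: p=0.3832, T=0.398, ωT=1.153921, cosh=1.743000, sinh=1.427602; start (x,ẋ)=(0.221156, 0.711520) → end (x,ẋ)=(0.451106, 0.569469)

1 0.6380 0.2212 0.7115
2 1.0360 0.4511 0.5695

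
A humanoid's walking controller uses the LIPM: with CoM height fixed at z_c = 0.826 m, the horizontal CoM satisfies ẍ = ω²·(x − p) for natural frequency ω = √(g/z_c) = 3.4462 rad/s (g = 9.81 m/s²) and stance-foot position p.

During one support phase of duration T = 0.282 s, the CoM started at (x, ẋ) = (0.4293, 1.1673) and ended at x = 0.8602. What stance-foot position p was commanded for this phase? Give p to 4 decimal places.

p = 0.3365

ωT = 3.4462·0.282 = 0.971828; cosh(ωT) = 1.510581, sinh(ωT) = 1.132191
x(T) = p + (x₀−p)·cosh(ωT) + (ẋ₀/ω)·sinh(ωT) ⇒ p·(1 − cosh) = x(T) − x₀·cosh − (ẋ₀/ω)·sinh
numerator   = 0.8602 − (0.4293)·1.510581 − (1.1673/3.4462)·1.132191 = -0.171789
denominator = 1 − 1.510581 = -0.510581
p = -0.171789 / -0.510581 = 0.3365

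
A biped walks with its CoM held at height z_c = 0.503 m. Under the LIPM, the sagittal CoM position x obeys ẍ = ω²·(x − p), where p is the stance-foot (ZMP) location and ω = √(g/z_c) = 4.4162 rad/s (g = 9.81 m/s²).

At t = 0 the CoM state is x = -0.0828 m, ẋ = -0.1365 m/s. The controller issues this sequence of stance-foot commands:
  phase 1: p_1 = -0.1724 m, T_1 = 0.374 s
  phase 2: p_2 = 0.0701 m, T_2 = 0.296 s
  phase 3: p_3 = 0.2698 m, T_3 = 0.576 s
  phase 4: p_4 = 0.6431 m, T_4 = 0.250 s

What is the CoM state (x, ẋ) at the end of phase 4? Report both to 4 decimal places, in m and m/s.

x = 0.6942, ẋ = 0.8019

phase 1: p=-0.1724, T=0.374, ωT=1.651659, cosh=2.703678, sinh=2.511946; start (x,ẋ)=(-0.082800, -0.136500) → end (x,ẋ)=(-0.007792, 0.624904)
phase 2: p=0.0701, T=0.296, ωT=1.307195, cosh=1.983186, sinh=1.712608; start (x,ẋ)=(-0.007792, 0.624904) → end (x,ẋ)=(0.157964, 0.650186)
phase 3: p=0.2698, T=0.576, ωT=2.543731, cosh=6.402821, sinh=6.324249; start (x,ẋ)=(0.157964, 0.650186) → end (x,ẋ)=(0.484838, 1.039544)
phase 4: p=0.6431, T=0.250, ωT=1.104050, cosh=1.673942, sinh=1.342416; start (x,ẋ)=(0.484838, 1.039544) → end (x,ẋ)=(0.694174, 0.801899)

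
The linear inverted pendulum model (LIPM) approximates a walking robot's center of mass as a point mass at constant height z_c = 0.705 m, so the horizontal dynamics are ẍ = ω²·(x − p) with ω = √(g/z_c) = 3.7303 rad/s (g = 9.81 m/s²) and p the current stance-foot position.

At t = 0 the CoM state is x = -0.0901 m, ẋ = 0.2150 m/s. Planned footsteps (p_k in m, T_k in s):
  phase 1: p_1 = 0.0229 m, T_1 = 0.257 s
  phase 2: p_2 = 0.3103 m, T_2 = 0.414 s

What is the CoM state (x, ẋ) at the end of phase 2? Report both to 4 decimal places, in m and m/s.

phase 1: p=0.0229, T=0.257, ωT=0.958687, cosh=1.495833, sinh=1.112437; start (x,ẋ)=(-0.090100, 0.215000) → end (x,ẋ)=(-0.082013, -0.147315)
phase 2: p=0.3103, T=0.414, ωT=1.544344, cosh=2.449175, sinh=2.235723; start (x,ẋ)=(-0.082013, -0.147315) → end (x,ẋ)=(-0.738834, -3.632654)

x = -0.7388, ẋ = -3.6327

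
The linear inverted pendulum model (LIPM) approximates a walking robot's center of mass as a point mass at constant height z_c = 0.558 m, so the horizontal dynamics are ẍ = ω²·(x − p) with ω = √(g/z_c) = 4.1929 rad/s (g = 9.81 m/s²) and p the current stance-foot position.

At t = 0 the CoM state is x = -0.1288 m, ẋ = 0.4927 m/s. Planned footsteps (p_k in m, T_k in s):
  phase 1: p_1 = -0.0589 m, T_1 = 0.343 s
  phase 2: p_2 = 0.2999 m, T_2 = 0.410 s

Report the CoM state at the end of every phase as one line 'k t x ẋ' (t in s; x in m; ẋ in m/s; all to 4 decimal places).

phase 1: p=-0.0589, T=0.343, ωT=1.438165, cosh=2.225160, sinh=1.987797; start (x,ẋ)=(-0.128800, 0.492700) → end (x,ẋ)=(0.019144, 0.513745)
phase 2: p=0.2999, T=0.410, ωT=1.719089, cosh=2.879336, sinh=2.700107; start (x,ẋ)=(0.019144, 0.513745) → end (x,ẋ)=(-0.177655, -1.699275)

1 0.3430 0.0191 0.5137
2 0.7530 -0.1777 -1.6993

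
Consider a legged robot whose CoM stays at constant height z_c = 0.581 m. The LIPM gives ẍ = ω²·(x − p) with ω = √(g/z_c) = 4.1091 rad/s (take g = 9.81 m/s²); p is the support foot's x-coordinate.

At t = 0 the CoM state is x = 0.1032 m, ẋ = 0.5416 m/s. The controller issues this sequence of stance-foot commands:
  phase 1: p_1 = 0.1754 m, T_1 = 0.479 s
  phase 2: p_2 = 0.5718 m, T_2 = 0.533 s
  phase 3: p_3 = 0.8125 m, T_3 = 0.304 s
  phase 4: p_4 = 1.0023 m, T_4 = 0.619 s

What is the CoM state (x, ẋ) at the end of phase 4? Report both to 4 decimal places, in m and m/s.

x = 0.4444, ẋ = -2.2044

phase 1: p=0.1754, T=0.479, ωT=1.968259, cosh=3.648951, sinh=3.509251; start (x,ẋ)=(0.103200, 0.541600) → end (x,ẋ)=(0.374483, 0.935158)
phase 2: p=0.5718, T=0.533, ωT=2.190150, cosh=4.524228, sinh=4.412328; start (x,ẋ)=(0.374483, 0.935158) → end (x,ẋ)=(0.683258, 0.653366)
phase 3: p=0.8125, T=0.304, ωT=1.249166, cosh=1.887089, sinh=1.600345; start (x,ẋ)=(0.683258, 0.653366) → end (x,ẋ)=(0.823072, 0.383069)
phase 4: p=1.0023, T=0.619, ωT=2.543533, cosh=6.401567, sinh=6.322979; start (x,ẋ)=(0.823072, 0.383069) → end (x,ẋ)=(0.444416, -2.204418)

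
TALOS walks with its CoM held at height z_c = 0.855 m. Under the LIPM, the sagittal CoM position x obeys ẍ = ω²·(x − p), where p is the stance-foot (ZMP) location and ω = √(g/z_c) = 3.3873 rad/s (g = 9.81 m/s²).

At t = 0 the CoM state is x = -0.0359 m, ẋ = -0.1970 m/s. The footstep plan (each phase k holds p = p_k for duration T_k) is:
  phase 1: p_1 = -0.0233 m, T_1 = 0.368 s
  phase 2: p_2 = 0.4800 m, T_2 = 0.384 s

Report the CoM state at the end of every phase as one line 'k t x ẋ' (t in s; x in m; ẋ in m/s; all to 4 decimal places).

phase 1: p=-0.0233, T=0.368, ωT=1.246526, cosh=1.882871, sinh=1.595369; start (x,ẋ)=(-0.035900, -0.197000) → end (x,ẋ)=(-0.139808, -0.439016)
phase 2: p=0.4800, T=0.384, ωT=1.300723, cosh=1.972143, sinh=1.699808; start (x,ẋ)=(-0.139808, -0.439016) → end (x,ẋ)=(-0.962657, -4.434510)

1 0.3680 -0.1398 -0.4390
2 0.7520 -0.9627 -4.4345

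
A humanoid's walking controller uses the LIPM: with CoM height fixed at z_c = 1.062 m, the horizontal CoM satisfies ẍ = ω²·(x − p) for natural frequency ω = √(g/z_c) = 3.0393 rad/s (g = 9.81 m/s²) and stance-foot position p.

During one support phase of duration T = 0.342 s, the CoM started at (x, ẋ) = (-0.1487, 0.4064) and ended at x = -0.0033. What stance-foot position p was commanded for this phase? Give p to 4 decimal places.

p = -0.1148

ωT = 3.0393·0.342 = 1.039441; cosh(ωT) = 1.590644, sinh(ωT) = 1.236991
x(T) = p + (x₀−p)·cosh(ωT) + (ẋ₀/ω)·sinh(ωT) ⇒ p·(1 − cosh) = x(T) − x₀·cosh − (ẋ₀/ω)·sinh
numerator   = -0.0033 − (-0.1487)·1.590644 − (0.4064/3.0393)·1.236991 = 0.067824
denominator = 1 − 1.590644 = -0.590644
p = 0.067824 / -0.590644 = -0.1148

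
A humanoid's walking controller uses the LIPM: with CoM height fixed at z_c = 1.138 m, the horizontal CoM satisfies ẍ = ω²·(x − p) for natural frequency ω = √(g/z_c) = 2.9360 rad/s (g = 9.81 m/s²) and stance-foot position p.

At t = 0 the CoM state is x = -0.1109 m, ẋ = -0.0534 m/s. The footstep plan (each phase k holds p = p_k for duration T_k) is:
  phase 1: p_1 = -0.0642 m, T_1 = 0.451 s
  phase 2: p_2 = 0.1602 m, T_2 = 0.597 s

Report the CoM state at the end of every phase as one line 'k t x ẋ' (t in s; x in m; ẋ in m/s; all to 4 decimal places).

phase 1: p=-0.0642, T=0.451, ωT=1.324136, cosh=2.012484, sinh=1.746452; start (x,ẋ)=(-0.110900, -0.053400) → end (x,ẋ)=(-0.189948, -0.346925)
phase 2: p=0.1602, T=0.597, ωT=1.752792, cosh=2.971991, sinh=2.798701; start (x,ẋ)=(-0.189948, -0.346925) → end (x,ẋ)=(-1.211136, -3.908215)

1 0.4510 -0.1899 -0.3469
2 1.0480 -1.2111 -3.9082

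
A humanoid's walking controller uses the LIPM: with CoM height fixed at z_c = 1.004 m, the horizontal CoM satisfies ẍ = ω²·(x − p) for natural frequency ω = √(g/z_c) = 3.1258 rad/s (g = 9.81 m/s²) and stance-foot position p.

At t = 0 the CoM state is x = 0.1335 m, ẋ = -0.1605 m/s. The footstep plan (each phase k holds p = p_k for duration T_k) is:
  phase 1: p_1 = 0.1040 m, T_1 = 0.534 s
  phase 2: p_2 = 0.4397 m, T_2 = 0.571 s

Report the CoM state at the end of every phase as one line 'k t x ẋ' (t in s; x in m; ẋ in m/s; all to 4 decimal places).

1 0.5340 0.0536 -0.2050
2 1.1050 -0.9328 -4.1221

phase 1: p=0.1040, T=0.534, ωT=1.669177, cosh=2.748100, sinh=2.559698; start (x,ẋ)=(0.133500, -0.160500) → end (x,ẋ)=(0.053637, -0.205038)
phase 2: p=0.4397, T=0.571, ωT=1.784832, cosh=3.063201, sinh=2.895376; start (x,ẋ)=(0.053637, -0.205038) → end (x,ẋ)=(-0.932813, -4.122087)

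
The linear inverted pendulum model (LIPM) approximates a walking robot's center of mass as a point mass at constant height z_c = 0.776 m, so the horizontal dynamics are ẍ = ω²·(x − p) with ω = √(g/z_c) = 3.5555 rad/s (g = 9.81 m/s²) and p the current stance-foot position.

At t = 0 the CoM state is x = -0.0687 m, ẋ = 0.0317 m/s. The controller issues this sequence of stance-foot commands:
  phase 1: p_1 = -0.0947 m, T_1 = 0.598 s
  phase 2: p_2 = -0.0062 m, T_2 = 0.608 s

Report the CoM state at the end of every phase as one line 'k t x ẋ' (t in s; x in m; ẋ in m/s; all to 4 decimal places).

phase 1: p=-0.0947, T=0.598, ωT=2.126189, cosh=4.251075, sinh=4.131784; start (x,ẋ)=(-0.068700, 0.031700) → end (x,ẋ)=(0.052666, 0.516714)
phase 2: p=-0.0062, T=0.608, ωT=2.161744, cosh=4.400699, sinh=4.285575; start (x,ẋ)=(0.052666, 0.516714) → end (x,ẋ)=(0.875665, 3.170863)

1 0.5980 0.0527 0.5167
2 1.2060 0.8757 3.1709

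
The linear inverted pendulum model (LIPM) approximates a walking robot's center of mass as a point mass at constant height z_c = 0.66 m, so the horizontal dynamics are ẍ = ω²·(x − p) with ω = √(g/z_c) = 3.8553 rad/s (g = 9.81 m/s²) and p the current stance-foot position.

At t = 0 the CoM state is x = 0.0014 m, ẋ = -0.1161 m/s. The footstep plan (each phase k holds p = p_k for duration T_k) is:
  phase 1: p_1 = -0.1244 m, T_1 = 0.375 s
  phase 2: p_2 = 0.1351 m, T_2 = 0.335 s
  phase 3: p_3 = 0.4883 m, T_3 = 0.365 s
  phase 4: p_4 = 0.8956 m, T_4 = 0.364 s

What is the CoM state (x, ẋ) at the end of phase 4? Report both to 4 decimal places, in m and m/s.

phase 1: p=-0.1244, T=0.375, ωT=1.445738, cosh=2.240277, sinh=2.004705; start (x,ẋ)=(0.001400, -0.116100) → end (x,ẋ)=(0.097056, 0.712179)
phase 2: p=0.1351, T=0.335, ωT=1.291526, cosh=1.956592, sinh=1.681741; start (x,ẋ)=(0.097056, 0.712179) → end (x,ẋ)=(0.371328, 1.146784)
phase 3: p=0.4883, T=0.365, ωT=1.407185, cosh=2.164636, sinh=1.919804; start (x,ẋ)=(0.371328, 1.146784) → end (x,ẋ)=(0.806155, 1.616607)
phase 4: p=0.8956, T=0.364, ωT=1.403329, cosh=2.157250, sinh=1.911473; start (x,ẋ)=(0.806155, 1.616607) → end (x,ẋ)=(1.504165, 2.828280)

x = 1.5042, ẋ = 2.8283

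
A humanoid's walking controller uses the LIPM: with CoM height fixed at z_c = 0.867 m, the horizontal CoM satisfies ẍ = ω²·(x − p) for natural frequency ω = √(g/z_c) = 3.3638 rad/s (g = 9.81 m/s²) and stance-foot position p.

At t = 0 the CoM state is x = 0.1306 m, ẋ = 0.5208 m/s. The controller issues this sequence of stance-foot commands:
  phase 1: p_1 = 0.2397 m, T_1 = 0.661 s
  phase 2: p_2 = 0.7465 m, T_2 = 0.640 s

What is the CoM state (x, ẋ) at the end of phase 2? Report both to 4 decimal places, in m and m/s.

x = 0.3524, ẋ = -1.1165

phase 1: p=0.2397, T=0.661, ωT=2.223472, cosh=4.673793, sinh=4.565560; start (x,ẋ)=(0.130600, 0.520800) → end (x,ẋ)=(0.436652, 0.758594)
phase 2: p=0.7465, T=0.640, ωT=2.152832, cosh=4.362680, sinh=4.246525; start (x,ẋ)=(0.436652, 0.758594) → end (x,ẋ)=(0.352394, -1.116516)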